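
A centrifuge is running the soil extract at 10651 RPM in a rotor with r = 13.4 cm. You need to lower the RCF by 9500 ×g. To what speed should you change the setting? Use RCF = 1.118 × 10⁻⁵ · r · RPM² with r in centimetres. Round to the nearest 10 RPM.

Current RCF = 1.118 × 10⁻⁵ × 13.4 × (10651)² = 1.118 × 10⁻⁵ × 13.4 × 113,443,801 ≈ 16,995.2 × g
Target RCF = 16,995.2 − 9,500 = 7,495.2 × g
N² = 7,495.2 / (14.9812 × 10⁻⁵) = 50,030,705
N ≈ √50,030,705 ≈ 7,073.2

N₂ ≈ 7070 RPM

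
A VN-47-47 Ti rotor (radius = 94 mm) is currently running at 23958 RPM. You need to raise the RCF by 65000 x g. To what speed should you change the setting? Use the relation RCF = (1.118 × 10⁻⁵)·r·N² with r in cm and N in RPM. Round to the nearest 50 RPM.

r = 94 mm = 9.4 cm
Current RCF = 1.118 × 10⁻⁵ × 9.4 × (23958)² = 1.118 × 10⁻⁵ × 9.4 × 573,985,764 ≈ 60,321.3 × g
Target RCF = 60,321.3 + 65,000 = 125,321.3 × g
N² = 125,321.3 / (10.5092 × 10⁻⁵) = 1,192,491,341
N ≈ √1,192,491,341 ≈ 34,532.5

≈ 34550 RPM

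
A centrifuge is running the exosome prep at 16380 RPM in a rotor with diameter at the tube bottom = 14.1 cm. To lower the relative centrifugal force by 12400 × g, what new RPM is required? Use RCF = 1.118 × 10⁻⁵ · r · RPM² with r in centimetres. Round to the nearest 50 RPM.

r = 14.1 / 2 = 7.05 cm
Current RCF = 1.118 × 10⁻⁵ × 7.05 × (16380)² = 1.118 × 10⁻⁵ × 7.05 × 268,304,400 ≈ 21,147.5 × g
Target RCF = 21,147.5 − 12,400 = 8,747.5 × g
N² = 8,747.5 / (7.8819 × 10⁻⁵) = 110,982,124
N ≈ √110,982,124 ≈ 10,534.8

≈ 10550 RPM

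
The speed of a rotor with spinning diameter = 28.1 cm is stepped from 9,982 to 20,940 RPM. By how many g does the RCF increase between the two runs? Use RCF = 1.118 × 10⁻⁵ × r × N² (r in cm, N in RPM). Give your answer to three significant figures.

53200 g

r = 28.1 / 2 = 14.05 cm
RCF₁ = 1.118 × 10⁻⁵ × 14.05 × (9982)² = 1.118 × 10⁻⁵ × 14.05 × 99,640,324 ≈ 15,651.4 × g
RCF₂ = 1.118 × 10⁻⁵ × 14.05 × (20940)² = 1.118 × 10⁻⁵ × 14.05 × 438,483,600 ≈ 68,876.6 × g
Increase = 68,876.6 − 15,651.4 = 53,225.2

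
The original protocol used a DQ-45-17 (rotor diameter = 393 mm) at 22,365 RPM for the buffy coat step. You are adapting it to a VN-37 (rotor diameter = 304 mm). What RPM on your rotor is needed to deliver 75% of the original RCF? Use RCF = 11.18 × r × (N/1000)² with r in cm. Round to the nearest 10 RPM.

≈ 22020 RPM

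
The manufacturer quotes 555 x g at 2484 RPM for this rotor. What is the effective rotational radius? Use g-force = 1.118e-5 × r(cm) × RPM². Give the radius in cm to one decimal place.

555 = 1.118 × 10⁻⁵ × r × (2484)²
r = 555 / (1.118 × 10⁻⁵ × 6,170,256) = 555 / 68.98346 ≈ 8.045 cm

r ≈ 8.0 cm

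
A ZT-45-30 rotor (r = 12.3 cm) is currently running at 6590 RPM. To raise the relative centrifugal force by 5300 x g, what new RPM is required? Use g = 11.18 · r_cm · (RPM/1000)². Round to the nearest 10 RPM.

Current RCF = 11.18 × 12.3 × (6.59)² = 11.18 × 12.3 × 43.4281 ≈ 5,972 × g
Target RCF = 5,972 + 5,300 = 11,272 × g
(N/1000)² = 11,272 / 137.514 = 81.96984
N = 1000 × √81.96984 ≈ 9,053.7

≈ 9050 RPM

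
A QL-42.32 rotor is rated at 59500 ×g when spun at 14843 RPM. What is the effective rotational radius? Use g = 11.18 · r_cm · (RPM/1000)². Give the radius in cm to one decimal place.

RCF = 11.18 × r × (N/1000)²
59500 = 11.18 × r × (14.843)²
r = 59500 / (11.18 × 220.314649) = 59500 / 2463.118 ≈ 24.156 cm

24.2 cm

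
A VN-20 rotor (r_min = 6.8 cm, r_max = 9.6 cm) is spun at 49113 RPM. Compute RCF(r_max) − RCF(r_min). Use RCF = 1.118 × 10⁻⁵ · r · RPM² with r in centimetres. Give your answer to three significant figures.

ΔRCF ≈ 75500 ×g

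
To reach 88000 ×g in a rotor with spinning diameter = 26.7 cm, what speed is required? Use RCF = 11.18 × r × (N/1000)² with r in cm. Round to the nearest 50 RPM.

N ≈ 24300 RPM

r = 26.7 / 2 = 13.35 cm
RCF = 11.18 × r × (N/1000)²
88,000 = 11.18 × 13.35 × (N/1000)²
(N/1000)² = 88,000 / 149.253 = 589.6029
N = 1000 × √589.6029 ≈ 24,281.7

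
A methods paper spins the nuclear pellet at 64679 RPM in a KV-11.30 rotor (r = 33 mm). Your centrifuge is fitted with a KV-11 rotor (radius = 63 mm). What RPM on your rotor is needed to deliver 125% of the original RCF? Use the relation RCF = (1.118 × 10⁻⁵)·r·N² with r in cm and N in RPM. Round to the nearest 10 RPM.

52340 RPM

Original rotor: r = 33 mm = 3.3 cm
RCF_original = 1.118 × 10⁻⁵ × 3.3 × (64679)² = 1.118 × 10⁻⁵ × 3.3 × 4,183,373,041 ≈ 154,341.4 × g
Target RCF = 1.25 × 154,341.4 ≈ 192,926.8 × g
Your rotor: r = 63 mm = 6.3 cm
192,926.8 = 1.118 × 10⁻⁵ × 6.3 × N²
N² = 192,926.8 / (7.0434 × 10⁻⁵) = 2,739,114,632
N ≈ √2,739,114,632 ≈ 52,336.6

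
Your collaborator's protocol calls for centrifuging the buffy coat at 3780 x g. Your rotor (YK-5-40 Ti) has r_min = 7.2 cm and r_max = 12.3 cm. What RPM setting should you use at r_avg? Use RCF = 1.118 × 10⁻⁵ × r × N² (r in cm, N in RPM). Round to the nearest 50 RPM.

r_avg = (7.2 + 12.3) / 2 = 9.75 cm
RCF = 1.118 × 10⁻⁵ × r × N²
3,780 = 1.118 × 10⁻⁵ × 9.75 × N²
N² = 3,780 / (10.9005 × 10⁻⁵) = 34,677,308
N ≈ √34,677,308 ≈ 5,888.7

≈ 5900 RPM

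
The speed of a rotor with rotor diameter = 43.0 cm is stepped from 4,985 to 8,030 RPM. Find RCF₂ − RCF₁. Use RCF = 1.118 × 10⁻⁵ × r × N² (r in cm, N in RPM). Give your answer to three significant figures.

r = 43.0 / 2 = 21.5 cm
RCF₁ = 1.118 × 10⁻⁵ × 21.5 × (4985)² = 1.118 × 10⁻⁵ × 21.5 × 24,850,225 ≈ 5,973.2 × g
RCF₂ = 1.118 × 10⁻⁵ × 21.5 × (8030)² = 1.118 × 10⁻⁵ × 21.5 × 64,480,900 ≈ 15,499.3 × g
Increase = 15,499.3 − 5,973.2 = 9,526.1

9530 × g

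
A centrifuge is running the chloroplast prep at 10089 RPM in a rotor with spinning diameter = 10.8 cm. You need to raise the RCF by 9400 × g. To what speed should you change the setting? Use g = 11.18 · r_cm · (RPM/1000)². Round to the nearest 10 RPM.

16050 RPM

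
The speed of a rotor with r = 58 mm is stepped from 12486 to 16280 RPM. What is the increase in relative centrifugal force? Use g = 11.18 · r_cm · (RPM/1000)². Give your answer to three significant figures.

7080 x g

r = 58 mm = 5.8 cm
RCF₁ = 11.18 × 5.8 × (12.486)² = 11.18 × 5.8 × 155.900196 ≈ 10,109.2 × g
RCF₂ = 11.18 × 5.8 × (16.28)² = 11.18 × 5.8 × 265.0384 ≈ 17,186.2 × g
Increase = 17,186.2 − 10,109.2 = 7,077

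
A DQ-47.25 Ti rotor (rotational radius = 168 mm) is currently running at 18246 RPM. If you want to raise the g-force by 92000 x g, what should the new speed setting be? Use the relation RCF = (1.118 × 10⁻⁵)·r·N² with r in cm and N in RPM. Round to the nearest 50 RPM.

r = 168 mm = 16.8 cm
Current RCF = 1.118 × 10⁻⁵ × 16.8 × (18246)² = 1.118 × 10⁻⁵ × 16.8 × 332,916,516 ≈ 62,529.7 × g
Target RCF = 62,529.7 + 92,000 = 154,529.7 × g
N² = 154,529.7 / (18.7824 × 10⁻⁵) = 822,736,711
N ≈ √822,736,711 ≈ 28,683.4

≈ 28700 RPM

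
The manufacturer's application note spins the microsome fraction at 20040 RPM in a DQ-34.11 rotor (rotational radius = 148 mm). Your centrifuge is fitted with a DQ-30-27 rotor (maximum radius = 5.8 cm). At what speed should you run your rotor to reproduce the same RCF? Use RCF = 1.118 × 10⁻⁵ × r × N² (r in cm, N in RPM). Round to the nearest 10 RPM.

Original rotor: r = 148 mm = 14.8 cm
RCF = 1.118 × 10⁻⁵ × r × N²
RCF_original = 1.118 × 10⁻⁵ × 14.8 × (20040)² = 1.118 × 10⁻⁵ × 14.8 × 401,601,600 ≈ 66,450.6 × g
66,450.6 = 1.118 × 10⁻⁵ × 5.8 × N²
N² = 66,450.6 / (6.4844 × 10⁻⁵) = 1,024,776,386
N ≈ √1,024,776,386 ≈ 32,012.1

32010 RPM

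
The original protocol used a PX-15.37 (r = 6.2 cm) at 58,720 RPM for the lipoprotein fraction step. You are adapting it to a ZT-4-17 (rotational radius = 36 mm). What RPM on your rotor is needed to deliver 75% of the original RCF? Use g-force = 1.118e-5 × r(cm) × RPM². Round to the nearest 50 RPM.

≈ 66750 RPM

RCF_original = 1.118 × 10⁻⁵ × 6.2 × (58720)² = 1.118 × 10⁻⁵ × 6.2 × 3,448,038,400 ≈ 239,004.2 × g
Target RCF = 0.75 × 239,004.2 ≈ 179,253.2 × g
Your rotor: r = 36 mm = 3.6 cm
179,253.2 = 1.118 × 10⁻⁵ × 3.6 × N²
N² = 179,253.2 / (4.0248 × 10⁻⁵) = 4,453,716,955
N ≈ √4,453,716,955 ≈ 66,736.2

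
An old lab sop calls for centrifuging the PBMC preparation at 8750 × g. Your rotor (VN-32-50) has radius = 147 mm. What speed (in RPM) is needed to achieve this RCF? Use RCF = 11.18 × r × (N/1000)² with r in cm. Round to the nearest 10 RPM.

r = 147 mm = 14.7 cm
RCF = 11.18 × r × (N/1000)²
8,750 = 11.18 × 14.7 × (N/1000)²
(N/1000)² = 8,750 / 164.346 = 53.24133
N = 1000 × √53.24133 ≈ 7,296.7

N ≈ 7300 RPM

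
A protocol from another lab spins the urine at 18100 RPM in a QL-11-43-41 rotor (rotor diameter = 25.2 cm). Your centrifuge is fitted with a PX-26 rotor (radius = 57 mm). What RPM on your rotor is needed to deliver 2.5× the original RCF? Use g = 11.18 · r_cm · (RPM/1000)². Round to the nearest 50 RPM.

42550 RPM

Original rotor: r = 25.2 / 2 = 12.6 cm
RCF_original = 11.18 × 12.6 × (18.1)² = 11.18 × 12.6 × 327.61 ≈ 46,149.8 × g
Target RCF = 2.5 × 46,149.8 ≈ 115,374.5 × g
Your rotor: r = 57 mm = 5.7 cm
115,374.5 = 11.18 × 5.7 × (N/1000)²
(N/1000)² = 115,374.5 / 63.726 = 1810.478
N = 1000 × √1810.478 ≈ 42,549.7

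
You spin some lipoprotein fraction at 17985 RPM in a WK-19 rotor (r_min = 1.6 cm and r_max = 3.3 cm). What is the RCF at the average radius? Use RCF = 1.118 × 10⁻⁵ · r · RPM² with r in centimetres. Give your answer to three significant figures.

r_avg = (1.6 + 3.3) / 2 = 2.45 cm
RCF = 1.118 × 10⁻⁵ × r × N²
RCF = 1.118 × 10⁻⁵ × 2.45 × (17985)² = 1.118 × 10⁻⁵ × 2.45 × 323,460,225 ≈ 8,859.9 × g

RCF ≈ 8860 ×g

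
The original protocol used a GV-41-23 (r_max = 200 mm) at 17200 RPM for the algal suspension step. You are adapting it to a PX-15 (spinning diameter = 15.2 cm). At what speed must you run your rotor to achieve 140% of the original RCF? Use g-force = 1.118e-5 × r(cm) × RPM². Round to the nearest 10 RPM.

33010 RPM

Original rotor: r = 200 mm = 20.0 cm
RCF = 1.118 × 10⁻⁵ × r × N²
RCF_original = 1.118 × 10⁻⁵ × 20 × (17200)² = 1.118 × 10⁻⁵ × 20 × 295,840,000 ≈ 66,149.8 × g
Target RCF = 1.4 × 66,149.8 ≈ 92,609.7 × g
Your rotor: r = 15.2 / 2 = 7.6 cm
92,609.7 = 1.118 × 10⁻⁵ × 7.6 × N²
N² = 92,609.7 / (8.4968 × 10⁻⁵) = 1,089,936,211
N ≈ √1,089,936,211 ≈ 33,014.2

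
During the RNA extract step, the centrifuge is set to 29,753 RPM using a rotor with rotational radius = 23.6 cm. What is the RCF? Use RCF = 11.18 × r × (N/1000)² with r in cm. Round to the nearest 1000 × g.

234000 x g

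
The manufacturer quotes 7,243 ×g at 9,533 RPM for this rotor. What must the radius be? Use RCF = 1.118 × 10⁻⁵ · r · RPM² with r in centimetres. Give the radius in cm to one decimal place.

r ≈ 7.1 cm

RCF = 1.118 × 10⁻⁵ × r × N²
7243 = 1.118 × 10⁻⁵ × r × (9533)²
r = 7243 / (1.118 × 10⁻⁵ × 90,878,089) = 7243 / 1016.017 ≈ 7.129 cm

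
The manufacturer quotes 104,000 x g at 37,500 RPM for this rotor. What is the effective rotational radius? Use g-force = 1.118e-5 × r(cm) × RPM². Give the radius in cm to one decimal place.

r ≈ 6.6 cm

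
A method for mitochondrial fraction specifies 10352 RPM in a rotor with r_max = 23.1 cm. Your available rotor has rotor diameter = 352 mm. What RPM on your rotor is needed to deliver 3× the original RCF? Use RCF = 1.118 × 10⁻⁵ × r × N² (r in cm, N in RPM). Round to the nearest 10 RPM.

RCF_original = 1.118 × 10⁻⁵ × 23.1 × (10352)² = 1.118 × 10⁻⁵ × 23.1 × 107,163,904 ≈ 27,675.9 × g
Target RCF = 3 × 27,675.9 ≈ 83,027.7 × g
Your rotor: r = 352 mm / 2 = 176 mm = 17.6 cm
83,027.7 = 1.118 × 10⁻⁵ × 17.6 × N²
N² = 83,027.7 / (19.6768 × 10⁻⁵) = 421,957,330
N ≈ √421,957,330 ≈ 20,541.6

≈ 20540 RPM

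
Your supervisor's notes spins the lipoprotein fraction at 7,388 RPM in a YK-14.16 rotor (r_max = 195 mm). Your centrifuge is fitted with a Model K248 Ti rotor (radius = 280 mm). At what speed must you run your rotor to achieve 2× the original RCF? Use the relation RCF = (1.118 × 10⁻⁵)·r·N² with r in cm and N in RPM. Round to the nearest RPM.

Original rotor: r = 195 mm = 19.5 cm
RCF_original = 1.118 × 10⁻⁵ × 19.5 × (7388)² = 1.118 × 10⁻⁵ × 19.5 × 54,582,544 ≈ 11,899.5 × g
Target RCF = 2 × 11,899.5 ≈ 23,799 × g
Your rotor: r = 280 mm = 28.0 cm
23,799 = 1.118 × 10⁻⁵ × 28 × N²
N² = 23,799 / (31.304 × 10⁻⁵) = 76,025,428
N ≈ √76,025,428 ≈ 8,719.3

≈ 8719 RPM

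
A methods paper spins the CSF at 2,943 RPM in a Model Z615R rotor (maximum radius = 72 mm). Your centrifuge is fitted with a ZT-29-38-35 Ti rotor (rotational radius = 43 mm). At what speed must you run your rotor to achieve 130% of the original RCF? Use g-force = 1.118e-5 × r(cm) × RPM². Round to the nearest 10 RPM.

≈ 4340 RPM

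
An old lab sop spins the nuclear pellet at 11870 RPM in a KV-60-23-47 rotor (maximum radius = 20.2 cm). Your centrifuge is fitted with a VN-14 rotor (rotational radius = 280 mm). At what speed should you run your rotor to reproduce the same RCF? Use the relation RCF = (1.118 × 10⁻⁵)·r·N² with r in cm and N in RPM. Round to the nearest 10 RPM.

RCF_original = 1.118 × 10⁻⁵ × 20.2 × (11870)² = 1.118 × 10⁻⁵ × 20.2 × 140,896,900 ≈ 31,819.6 × g
Your rotor: r = 280 mm = 28.0 cm
31,819.6 = 1.118 × 10⁻⁵ × 28 × N²
N² = 31,819.6 / (31.304 × 10⁻⁵) = 101,647,074
N ≈ √101,647,074 ≈ 10,082.0

≈ 10080 RPM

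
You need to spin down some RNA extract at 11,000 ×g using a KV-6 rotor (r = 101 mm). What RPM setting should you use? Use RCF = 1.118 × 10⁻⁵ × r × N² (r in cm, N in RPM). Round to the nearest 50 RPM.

r = 101 mm = 10.1 cm
RCF = 1.118 × 10⁻⁵ × r × N²
11,000 = 1.118 × 10⁻⁵ × 10.1 × N²
N² = 11,000 / (11.2918 × 10⁻⁵) = 97,415,824
N ≈ √97,415,824 ≈ 9,869.9

N ≈ 9850 RPM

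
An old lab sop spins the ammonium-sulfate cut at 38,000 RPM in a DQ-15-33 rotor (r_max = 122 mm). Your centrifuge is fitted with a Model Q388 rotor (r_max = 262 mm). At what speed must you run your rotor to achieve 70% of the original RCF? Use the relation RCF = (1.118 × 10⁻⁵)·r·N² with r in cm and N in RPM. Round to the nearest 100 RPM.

Original rotor: r = 122 mm = 12.2 cm
RCF_original = 1.118 × 10⁻⁵ × 12.2 × (38000)² = 1.118 × 10⁻⁵ × 12.2 × 1,444,000,000 ≈ 196,955.8 × g
Target RCF = 0.7 × 196,955.8 ≈ 137,869.1 × g
Your rotor: r = 262 mm = 26.2 cm
137,869.1 = 1.118 × 10⁻⁵ × 26.2 × N²
N² = 137,869.1 / (29.2916 × 10⁻⁵) = 470,677,942
N ≈ √470,677,942 ≈ 21,695.1

21700 RPM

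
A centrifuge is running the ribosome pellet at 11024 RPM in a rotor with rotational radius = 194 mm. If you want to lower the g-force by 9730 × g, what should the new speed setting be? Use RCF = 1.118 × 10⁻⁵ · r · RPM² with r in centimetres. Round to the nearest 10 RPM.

r = 194 mm = 19.4 cm
Current RCF = 1.118 × 10⁻⁵ × 19.4 × (11024)² = 1.118 × 10⁻⁵ × 19.4 × 121,528,576 ≈ 26,358.6 × g
Target RCF = 26,358.6 − 9,730 = 16,628.6 × g
N² = 16,628.6 / (21.6892 × 10⁻⁵) = 76,667,650
N ≈ √76,667,650 ≈ 8,756.0

N₂ ≈ 8760 RPM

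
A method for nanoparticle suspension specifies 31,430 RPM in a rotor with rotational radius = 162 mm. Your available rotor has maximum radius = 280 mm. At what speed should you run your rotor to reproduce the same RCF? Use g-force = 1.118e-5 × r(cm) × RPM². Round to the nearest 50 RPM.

23900 RPM

Original rotor: r = 162 mm = 16.2 cm
RCF_original = 1.118 × 10⁻⁵ × 16.2 × (31430)² = 1.118 × 10⁻⁵ × 16.2 × 987,844,900 ≈ 178,914.5 × g
Your rotor: r = 280 mm = 28.0 cm
178,914.5 = 1.118 × 10⁻⁵ × 28 × N²
N² = 178,914.5 / (31.304 × 10⁻⁵) = 571,538,781
N ≈ √571,538,781 ≈ 23,906.9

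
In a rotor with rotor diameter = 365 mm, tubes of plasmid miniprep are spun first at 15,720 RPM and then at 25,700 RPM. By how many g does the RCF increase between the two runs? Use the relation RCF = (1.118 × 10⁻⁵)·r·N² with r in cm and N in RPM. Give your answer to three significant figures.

≈ 84300 g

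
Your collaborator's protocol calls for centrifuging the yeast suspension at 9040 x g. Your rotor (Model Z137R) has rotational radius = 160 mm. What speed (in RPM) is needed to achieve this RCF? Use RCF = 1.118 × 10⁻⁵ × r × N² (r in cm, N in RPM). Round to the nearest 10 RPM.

7110 RPM

r = 160 mm = 16.0 cm
9,040 = 1.118 × 10⁻⁵ × 16 × N²
N² = 9,040 / (17.888 × 10⁻⁵) = 50,536,673
N ≈ √50,536,673 ≈ 7,108.9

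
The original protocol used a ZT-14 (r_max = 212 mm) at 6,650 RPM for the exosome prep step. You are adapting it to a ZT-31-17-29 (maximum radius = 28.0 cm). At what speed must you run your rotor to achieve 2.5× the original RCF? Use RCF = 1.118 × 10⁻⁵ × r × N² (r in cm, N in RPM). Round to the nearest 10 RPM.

9150 RPM

Original rotor: r = 212 mm = 21.2 cm
RCF_original = 1.118 × 10⁻⁵ × 21.2 × (6650)² = 1.118 × 10⁻⁵ × 21.2 × 44,222,500 ≈ 10,481.4 × g
Target RCF = 2.5 × 10,481.4 ≈ 26,203.5 × g
26,203.5 = 1.118 × 10⁻⁵ × 28 × N²
N² = 26,203.5 / (31.304 × 10⁻⁵) = 83,706,555
N ≈ √83,706,555 ≈ 9,149.1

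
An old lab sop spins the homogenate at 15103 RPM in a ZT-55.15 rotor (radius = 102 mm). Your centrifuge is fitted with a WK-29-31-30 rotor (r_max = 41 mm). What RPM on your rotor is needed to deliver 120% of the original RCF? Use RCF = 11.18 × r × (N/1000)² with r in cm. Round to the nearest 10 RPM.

26100 RPM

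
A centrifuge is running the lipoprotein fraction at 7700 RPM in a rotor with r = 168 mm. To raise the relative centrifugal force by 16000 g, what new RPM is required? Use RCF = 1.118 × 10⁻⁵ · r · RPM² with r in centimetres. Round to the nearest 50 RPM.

r = 168 mm = 16.8 cm
Current RCF = 1.118 × 10⁻⁵ × 16.8 × (7700)² = 1.118 × 10⁻⁵ × 16.8 × 59,290,000 ≈ 11,136.1 × g
Target RCF = 11,136.1 + 16,000 = 27,136.1 × g
N² = 27,136.1 / (18.7824 × 10⁻⁵) = 144,476,212
N ≈ √144,476,212 ≈ 12,019.8

N₂ ≈ 12000 RPM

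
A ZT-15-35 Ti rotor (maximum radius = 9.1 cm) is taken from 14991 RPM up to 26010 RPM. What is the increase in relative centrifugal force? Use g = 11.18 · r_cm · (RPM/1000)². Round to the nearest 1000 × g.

46000 x g

RCF₁ = 11.18 × 9.1 × (14.991)² = 11.18 × 9.1 × 224.730081 ≈ 22,863.6 × g
RCF₂ = 11.18 × 9.1 × (26.01)² = 11.18 × 9.1 × 676.5201 ≈ 68,827.8 × g
Increase = 68,827.8 − 22,863.6 = 45,964.2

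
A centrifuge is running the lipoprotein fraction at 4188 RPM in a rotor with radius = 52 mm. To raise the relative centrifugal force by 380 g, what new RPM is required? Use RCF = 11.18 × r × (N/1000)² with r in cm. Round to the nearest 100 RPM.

r = 52 mm = 5.2 cm
Current RCF = 11.18 × 5.2 × (4.188)² = 11.18 × 5.2 × 17.539344 ≈ 1,019.7 × g
Target RCF = 1,019.7 + 380 = 1,399.7 × g
(N/1000)² = 1,399.7 / 58.136 = 24.0763
N = 1000 × √24.0763 ≈ 4,906.8

≈ 4900 RPM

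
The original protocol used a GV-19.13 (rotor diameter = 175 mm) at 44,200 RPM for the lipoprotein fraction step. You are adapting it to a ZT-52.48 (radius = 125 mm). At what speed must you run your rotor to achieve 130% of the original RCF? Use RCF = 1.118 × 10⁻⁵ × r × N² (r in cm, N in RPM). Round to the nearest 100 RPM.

42200 RPM

Original rotor: r = 175 mm / 2 = 87.5 mm = 8.75 cm
RCF_original = 1.118 × 10⁻⁵ × 8.75 × (44200)² = 1.118 × 10⁻⁵ × 8.75 × 1,953,640,000 ≈ 191,114.8 × g
Target RCF = 1.3 × 191,114.8 ≈ 248,449.2 × g
Your rotor: r = 125 mm = 12.5 cm
248,449.2 = 1.118 × 10⁻⁵ × 12.5 × N²
N² = 248,449.2 / (13.975 × 10⁻⁵) = 1,777,811,807
N ≈ √1,777,811,807 ≈ 42,164.1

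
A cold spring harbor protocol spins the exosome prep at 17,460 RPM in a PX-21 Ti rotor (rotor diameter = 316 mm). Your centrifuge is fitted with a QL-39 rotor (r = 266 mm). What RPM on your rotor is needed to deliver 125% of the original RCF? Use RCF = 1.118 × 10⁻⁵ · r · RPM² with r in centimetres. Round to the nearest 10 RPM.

Original rotor: r = 316 mm / 2 = 158 mm = 15.8 cm
RCF_original = 1.118 × 10⁻⁵ × 15.8 × (17460)² = 1.118 × 10⁻⁵ × 15.8 × 304,851,600 ≈ 53,850.2 × g
Target RCF = 1.25 × 53,850.2 ≈ 67,312.8 × g
Your rotor: r = 266 mm = 26.6 cm
67,312.8 = 1.118 × 10⁻⁵ × 26.6 × N²
N² = 67,312.8 / (29.7388 × 10⁻⁵) = 226,346,725
N ≈ √226,346,725 ≈ 15,044.8

15040 RPM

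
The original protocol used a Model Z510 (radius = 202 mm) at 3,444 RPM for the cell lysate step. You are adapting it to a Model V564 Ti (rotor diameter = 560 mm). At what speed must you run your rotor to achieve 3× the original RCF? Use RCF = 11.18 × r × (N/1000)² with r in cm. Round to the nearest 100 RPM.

≈ 5100 RPM

Original rotor: r = 202 mm = 20.2 cm
RCF_original = 11.18 × 20.2 × (3.444)² = 11.18 × 20.2 × 11.861136 ≈ 2,678.7 × g
Target RCF = 3 × 2,678.7 ≈ 8,036.1 × g
Your rotor: r = 560 mm / 2 = 280 mm = 28 cm
8,036.1 = 11.18 × 28 × (N/1000)²
(N/1000)² = 8,036.1 / 313.04 = 25.67116
N = 1000 × √25.67116 ≈ 5,066.7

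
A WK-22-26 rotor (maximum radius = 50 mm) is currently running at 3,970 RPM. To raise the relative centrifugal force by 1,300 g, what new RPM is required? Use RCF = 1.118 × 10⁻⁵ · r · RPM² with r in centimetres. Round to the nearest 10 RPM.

≈ 6250 RPM

r = 50 mm = 5.0 cm
Current RCF = 1.118 × 10⁻⁵ × 5 × (3970)² = 1.118 × 10⁻⁵ × 5 × 15,760,900 ≈ 881 × g
Target RCF = 881 + 1,300 = 2,181 × g
N² = 2,181 / (5.59 × 10⁻⁵) = 39,016,100
N ≈ √39,016,100 ≈ 6,246.3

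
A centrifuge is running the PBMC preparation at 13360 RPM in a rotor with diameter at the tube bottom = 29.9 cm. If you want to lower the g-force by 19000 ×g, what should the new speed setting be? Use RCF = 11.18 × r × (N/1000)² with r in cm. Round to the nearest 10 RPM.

r = 29.9 / 2 = 14.95 cm
Current RCF = 11.18 × 14.95 × (13.36)² = 11.18 × 14.95 × 178.4896 ≈ 29,832.9 × g
Target RCF = 29,832.9 − 19,000 = 10,832.9 × g
(N/1000)² = 10,832.9 / 167.141 = 64.81294
N = 1000 × √64.81294 ≈ 8,050.6

≈ 8050 RPM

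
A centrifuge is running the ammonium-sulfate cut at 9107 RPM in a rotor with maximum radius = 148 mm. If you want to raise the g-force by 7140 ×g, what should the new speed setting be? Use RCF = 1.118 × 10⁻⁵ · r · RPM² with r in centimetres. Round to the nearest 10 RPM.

≈ 11230 RPM

r = 148 mm = 14.8 cm
Current RCF = 1.118 × 10⁻⁵ × 14.8 × (9107)² = 1.118 × 10⁻⁵ × 14.8 × 82,937,449 ≈ 13,723.2 × g
Target RCF = 13,723.2 + 7,140 = 20,863.2 × g
N² = 20,863.2 / (16.5464 × 10⁻⁵) = 126,089,059
N ≈ √126,089,059 ≈ 11,228.9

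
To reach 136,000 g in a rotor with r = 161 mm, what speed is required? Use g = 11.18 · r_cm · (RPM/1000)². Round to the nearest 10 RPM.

27490 RPM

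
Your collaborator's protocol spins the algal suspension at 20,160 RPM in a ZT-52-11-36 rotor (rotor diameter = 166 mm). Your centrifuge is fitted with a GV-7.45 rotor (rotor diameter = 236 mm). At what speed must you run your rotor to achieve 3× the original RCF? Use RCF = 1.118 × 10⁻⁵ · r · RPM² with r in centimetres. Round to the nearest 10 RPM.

Original rotor: r = 166 mm / 2 = 83 mm = 8.3 cm
RCF_original = 1.118 × 10⁻⁵ × 8.3 × (20160)² = 1.118 × 10⁻⁵ × 8.3 × 406,425,600 ≈ 37,713.9 × g
Target RCF = 3 × 37,713.9 ≈ 113,141.7 × g
Your rotor: r = 236 mm / 2 = 118 mm = 11.8 cm
113,141.7 = 1.118 × 10⁻⁵ × 11.8 × N²
N² = 113,141.7 / (13.1924 × 10⁻⁵) = 857,627,877
N ≈ √857,627,877 ≈ 29,285.3

29290 RPM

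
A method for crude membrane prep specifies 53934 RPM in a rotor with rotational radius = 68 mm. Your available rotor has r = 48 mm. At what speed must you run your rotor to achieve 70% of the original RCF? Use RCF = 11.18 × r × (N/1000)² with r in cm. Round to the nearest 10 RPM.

Original rotor: r = 68 mm = 6.8 cm
RCF_original = 11.18 × 6.8 × (53.934)² = 11.18 × 6.8 × 2,908.876356 ≈ 221,144.4 × g
Target RCF = 0.7 × 221,144.4 ≈ 154,801.1 × g
Your rotor: r = 48 mm = 4.8 cm
154,801.1 = 11.18 × 4.8 × (N/1000)²
(N/1000)² = 154,801.1 / 53.664 = 2884.636
N = 1000 × √2884.636 ≈ 53,708.8

53710 RPM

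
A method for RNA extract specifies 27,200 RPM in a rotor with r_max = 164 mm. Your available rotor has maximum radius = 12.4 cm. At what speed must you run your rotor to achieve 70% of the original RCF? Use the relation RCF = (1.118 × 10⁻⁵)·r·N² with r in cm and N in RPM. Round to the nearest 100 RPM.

Original rotor: r = 164 mm = 16.4 cm
RCF_original = 1.118 × 10⁻⁵ × 16.4 × (27200)² = 1.118 × 10⁻⁵ × 16.4 × 739,840,000 ≈ 135,651.1 × g
Target RCF = 0.7 × 135,651.1 ≈ 94,955.8 × g
94,955.8 = 1.118 × 10⁻⁵ × 12.4 × N²
N² = 94,955.8 / (13.8632 × 10⁻⁵) = 684,948,641
N ≈ √684,948,641 ≈ 26,171.5

26200 RPM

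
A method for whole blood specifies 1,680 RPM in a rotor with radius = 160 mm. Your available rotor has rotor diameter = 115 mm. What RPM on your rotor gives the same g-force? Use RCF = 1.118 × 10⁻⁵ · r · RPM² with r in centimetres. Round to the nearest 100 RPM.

2800 RPM

Original rotor: r = 160 mm = 16.0 cm
RCF_original = 1.118 × 10⁻⁵ × 16 × (1680)² = 1.118 × 10⁻⁵ × 16 × 2,822,400 ≈ 504.9 × g
Your rotor: r = 115 mm / 2 = 57.5 mm = 5.75 cm
504.9 = 1.118 × 10⁻⁵ × 5.75 × N²
N² = 504.9 / (6.4285 × 10⁻⁵) = 7,854,087
N ≈ √7,854,087 ≈ 2,802.5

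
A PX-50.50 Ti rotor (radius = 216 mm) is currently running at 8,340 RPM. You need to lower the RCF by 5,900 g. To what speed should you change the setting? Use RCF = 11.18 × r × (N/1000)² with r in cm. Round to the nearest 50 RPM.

≈ 6700 RPM

r = 216 mm = 21.6 cm
Current RCF = 11.18 × 21.6 × (8.34)² = 11.18 × 21.6 × 69.5556 ≈ 16,796.8 × g
Target RCF = 16,796.8 − 5,900 = 10,896.8 × g
(N/1000)² = 10,896.8 / 241.488 = 45.12357
N = 1000 × √45.12357 ≈ 6,717.4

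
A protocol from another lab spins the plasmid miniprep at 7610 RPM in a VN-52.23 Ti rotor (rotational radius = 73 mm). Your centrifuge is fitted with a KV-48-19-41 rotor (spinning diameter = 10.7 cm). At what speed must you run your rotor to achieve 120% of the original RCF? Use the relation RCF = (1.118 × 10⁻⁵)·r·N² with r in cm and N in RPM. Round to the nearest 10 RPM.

Original rotor: r = 73 mm = 7.3 cm
RCF = 1.118 × 10⁻⁵ × r × N²
RCF_original = 1.118 × 10⁻⁵ × 7.3 × (7610)² = 1.118 × 10⁻⁵ × 7.3 × 57,912,100 ≈ 4,726.4 × g
Target RCF = 1.2 × 4,726.4 ≈ 5,671.7 × g
Your rotor: r = 10.7 / 2 = 5.35 cm
5,671.7 = 1.118 × 10⁻⁵ × 5.35 × N²
N² = 5,671.7 / (5.9813 × 10⁻⁵) = 94,823,868
N ≈ √94,823,868 ≈ 9,737.8

≈ 9740 RPM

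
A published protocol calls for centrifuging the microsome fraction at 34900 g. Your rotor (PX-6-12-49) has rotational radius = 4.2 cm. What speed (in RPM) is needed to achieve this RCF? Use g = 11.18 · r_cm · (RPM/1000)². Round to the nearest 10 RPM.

RCF = 11.18 × r × (N/1000)²
34,900 = 11.18 × 4.2 × (N/1000)²
(N/1000)² = 34,900 / 46.956 = 743.249
N = 1000 × √743.249 ≈ 27,262.6

≈ 27260 RPM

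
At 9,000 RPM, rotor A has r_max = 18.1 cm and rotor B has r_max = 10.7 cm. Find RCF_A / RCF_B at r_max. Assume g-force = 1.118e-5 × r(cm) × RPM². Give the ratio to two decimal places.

At fixed N, RCF ∝ r, so RCF_A/RCF_B = r_A/r_B = 18.1 / 10.7 = 1.6916.

1.69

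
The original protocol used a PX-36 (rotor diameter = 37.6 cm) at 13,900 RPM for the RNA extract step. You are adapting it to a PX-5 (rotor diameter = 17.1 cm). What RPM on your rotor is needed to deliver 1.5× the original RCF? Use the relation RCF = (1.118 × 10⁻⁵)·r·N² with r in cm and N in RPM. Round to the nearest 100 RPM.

Original rotor: r = 37.6 / 2 = 18.8 cm
RCF_original = 1.118 × 10⁻⁵ × 18.8 × (13900)² = 1.118 × 10⁻⁵ × 18.8 × 193,210,000 ≈ 40,609.7 × g
Target RCF = 1.5 × 40,609.7 ≈ 60,914.5 × g
Your rotor: r = 17.1 / 2 = 8.55 cm
60,914.5 = 1.118 × 10⁻⁵ × 8.55 × N²
N² = 60,914.5 / (9.5589 × 10⁻⁵) = 637,254,287
N ≈ √637,254,287 ≈ 25,243.9

≈ 25200 RPM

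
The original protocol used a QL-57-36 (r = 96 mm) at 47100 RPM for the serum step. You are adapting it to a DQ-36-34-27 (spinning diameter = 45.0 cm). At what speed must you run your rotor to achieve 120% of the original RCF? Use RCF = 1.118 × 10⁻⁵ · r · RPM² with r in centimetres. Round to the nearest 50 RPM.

≈ 33700 RPM

Original rotor: r = 96 mm = 9.6 cm
RCF_original = 1.118 × 10⁻⁵ × 9.6 × (47100)² = 1.118 × 10⁻⁵ × 9.6 × 2,218,410,000 ≈ 238,097.5 × g
Target RCF = 1.2 × 238,097.5 ≈ 285,717 × g
Your rotor: r = 45.0 / 2 = 22.5 cm
285,717 = 1.118 × 10⁻⁵ × 22.5 × N²
N² = 285,717 / (25.155 × 10⁻⁵) = 1,135,825,880
N ≈ √1,135,825,880 ≈ 33,702.0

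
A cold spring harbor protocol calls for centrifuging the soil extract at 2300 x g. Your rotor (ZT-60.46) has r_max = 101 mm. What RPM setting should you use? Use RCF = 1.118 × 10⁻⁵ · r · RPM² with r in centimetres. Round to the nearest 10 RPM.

r = 101 mm = 10.1 cm
2,300 = 1.118 × 10⁻⁵ × 10.1 × N²
N² = 2,300 / (11.2918 × 10⁻⁵) = 20,368,763
N ≈ √20,368,763 ≈ 4,513.2

N ≈ 4510 RPM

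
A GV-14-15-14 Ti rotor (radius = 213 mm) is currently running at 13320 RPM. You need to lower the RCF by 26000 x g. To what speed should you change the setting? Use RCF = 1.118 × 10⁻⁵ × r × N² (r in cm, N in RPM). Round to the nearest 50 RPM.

N₂ ≈ 8250 RPM

r = 213 mm = 21.3 cm
Current RCF = 1.118 × 10⁻⁵ × 21.3 × (13320)² = 1.118 × 10⁻⁵ × 21.3 × 177,422,400 ≈ 42,250.3 × g
Target RCF = 42,250.3 − 26,000 = 16,250.3 × g
N² = 16,250.3 / (23.8134 × 10⁻⁵) = 68,240,151
N ≈ √68,240,151 ≈ 8,260.8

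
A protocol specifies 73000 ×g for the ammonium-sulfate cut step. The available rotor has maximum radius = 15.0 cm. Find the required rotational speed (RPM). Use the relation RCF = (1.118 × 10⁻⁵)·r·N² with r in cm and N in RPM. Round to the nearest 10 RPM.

N ≈ 20860 RPM

73,000 = 1.118 × 10⁻⁵ × 15 × N²
N² = 73,000 / (16.77 × 10⁻⁵) = 435,301,133
N ≈ √435,301,133 ≈ 20,863.9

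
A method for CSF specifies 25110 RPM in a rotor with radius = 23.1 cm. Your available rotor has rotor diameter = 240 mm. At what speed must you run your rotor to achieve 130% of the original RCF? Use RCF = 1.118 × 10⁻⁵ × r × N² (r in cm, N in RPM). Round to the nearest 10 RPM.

≈ 39720 RPM

RCF_original = 1.118 × 10⁻⁵ × 23.1 × (25110)² = 1.118 × 10⁻⁵ × 23.1 × 630,512,100 ≈ 162,834.8 × g
Target RCF = 1.3 × 162,834.8 ≈ 211,685.2 × g
Your rotor: r = 240 mm / 2 = 120 mm = 12 cm
211,685.2 = 1.118 × 10⁻⁵ × 12 × N²
N² = 211,685.2 / (13.416 × 10⁻⁵) = 1,577,856,291
N ≈ √1,577,856,291 ≈ 39,722.2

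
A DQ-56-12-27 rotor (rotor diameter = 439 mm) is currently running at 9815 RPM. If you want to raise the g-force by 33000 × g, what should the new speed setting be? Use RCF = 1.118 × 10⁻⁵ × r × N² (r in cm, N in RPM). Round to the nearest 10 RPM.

15190 RPM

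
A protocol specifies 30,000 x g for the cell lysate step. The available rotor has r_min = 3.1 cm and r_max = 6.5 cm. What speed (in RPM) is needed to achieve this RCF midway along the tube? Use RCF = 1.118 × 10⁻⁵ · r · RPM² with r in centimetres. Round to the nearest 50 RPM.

r_avg = (3.1 + 6.5) / 2 = 4.8 cm
30,000 = 1.118 × 10⁻⁵ × 4.8 × N²
N² = 30,000 / (5.3664 × 10⁻⁵) = 559,033,989
N ≈ √559,033,989 ≈ 23,643.9

23650 RPM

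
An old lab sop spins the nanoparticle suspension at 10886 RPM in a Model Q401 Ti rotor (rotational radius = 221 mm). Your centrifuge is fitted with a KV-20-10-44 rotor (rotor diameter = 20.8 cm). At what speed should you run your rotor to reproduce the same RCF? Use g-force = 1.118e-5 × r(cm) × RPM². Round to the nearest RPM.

≈ 15869 RPM

Original rotor: r = 221 mm = 22.1 cm
RCF_original = 1.118 × 10⁻⁵ × 22.1 × (10886)² = 1.118 × 10⁻⁵ × 22.1 × 118,504,996 ≈ 29,280 × g
Your rotor: r = 20.8 / 2 = 10.4 cm
29,280 = 1.118 × 10⁻⁵ × 10.4 × N²
N² = 29,280 / (11.6272 × 10⁻⁵) = 251,823,311
N ≈ √251,823,311 ≈ 15,868.9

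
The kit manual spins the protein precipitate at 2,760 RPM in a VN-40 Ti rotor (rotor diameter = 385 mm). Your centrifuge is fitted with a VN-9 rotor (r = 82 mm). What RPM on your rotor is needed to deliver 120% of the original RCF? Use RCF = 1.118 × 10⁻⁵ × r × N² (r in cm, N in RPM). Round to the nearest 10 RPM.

Original rotor: r = 385 mm / 2 = 192.5 mm = 19.25 cm
RCF_original = 1.118 × 10⁻⁵ × 19.25 × (2760)² = 1.118 × 10⁻⁵ × 19.25 × 7,617,600 ≈ 1,639.4 × g
Target RCF = 1.2 × 1,639.4 ≈ 1,967.3 × g
Your rotor: r = 82 mm = 8.2 cm
1,967.3 = 1.118 × 10⁻⁵ × 8.2 × N²
N² = 1,967.3 / (9.1676 × 10⁻⁵) = 21,459,270
N ≈ √21,459,270 ≈ 4,632.4

≈ 4630 RPM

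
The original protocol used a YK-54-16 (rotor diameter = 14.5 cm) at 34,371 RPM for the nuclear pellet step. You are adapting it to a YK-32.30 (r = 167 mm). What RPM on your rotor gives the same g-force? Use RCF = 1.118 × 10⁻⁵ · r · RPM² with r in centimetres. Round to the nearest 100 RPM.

Original rotor: r = 14.5 / 2 = 7.25 cm
RCF_original = 1.118 × 10⁻⁵ × 7.25 × (34371)² = 1.118 × 10⁻⁵ × 7.25 × 1,181,365,641 ≈ 95,755.6 × g
Your rotor: r = 167 mm = 16.7 cm
95,755.6 = 1.118 × 10⁻⁵ × 16.7 × N²
N² = 95,755.6 / (18.6706 × 10⁻⁵) = 512,868,360
N ≈ √512,868,360 ≈ 22,646.6

≈ 22600 RPM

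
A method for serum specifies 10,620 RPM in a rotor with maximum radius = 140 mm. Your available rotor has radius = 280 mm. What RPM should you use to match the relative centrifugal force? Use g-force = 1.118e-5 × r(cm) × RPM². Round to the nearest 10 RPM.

≈ 7510 RPM

Original rotor: r = 140 mm = 14.0 cm
RCF_original = 1.118 × 10⁻⁵ × 14 × (10620)² = 1.118 × 10⁻⁵ × 14 × 112,784,400 ≈ 17,653 × g
Your rotor: r = 280 mm = 28.0 cm
17,653 = 1.118 × 10⁻⁵ × 28 × N²
N² = 17,653 / (31.304 × 10⁻⁵) = 56,392,154
N ≈ √56,392,154 ≈ 7,509.5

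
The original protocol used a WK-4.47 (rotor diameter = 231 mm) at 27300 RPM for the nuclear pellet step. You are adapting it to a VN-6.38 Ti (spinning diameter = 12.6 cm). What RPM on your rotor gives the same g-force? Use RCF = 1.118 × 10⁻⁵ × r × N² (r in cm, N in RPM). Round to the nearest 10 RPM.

≈ 36960 RPM

Original rotor: r = 231 mm / 2 = 115.5 mm = 11.55 cm
RCF = 1.118 × 10⁻⁵ × r × N²
RCF_original = 1.118 × 10⁻⁵ × 11.55 × (27300)² = 1.118 × 10⁻⁵ × 11.55 × 745,290,000 ≈ 96,238.6 × g
Your rotor: r = 12.6 / 2 = 6.3 cm
96,238.6 = 1.118 × 10⁻⁵ × 6.3 × N²
N² = 96,238.6 / (7.0434 × 10⁻⁵) = 1,366,365,676
N ≈ √1,366,365,676 ≈ 36,964.4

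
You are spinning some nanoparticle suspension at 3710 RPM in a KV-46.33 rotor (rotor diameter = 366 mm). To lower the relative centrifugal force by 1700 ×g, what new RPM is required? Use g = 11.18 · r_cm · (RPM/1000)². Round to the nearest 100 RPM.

N₂ ≈ 2300 RPM

r = 366 mm / 2 = 183 mm = 18.3 cm
Current RCF = 11.18 × 18.3 × (3.71)² = 11.18 × 18.3 × 13.7641 ≈ 2,816.1 × g
Target RCF = 2,816.1 − 1,700 = 1,116.1 × g
(N/1000)² = 1,116.1 / 204.594 = 5.455194
N = 1000 × √5.455194 ≈ 2,335.6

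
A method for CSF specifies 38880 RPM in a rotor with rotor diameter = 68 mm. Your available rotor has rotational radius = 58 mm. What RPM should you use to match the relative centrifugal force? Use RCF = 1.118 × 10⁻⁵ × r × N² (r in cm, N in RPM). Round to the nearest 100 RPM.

Original rotor: r = 68 mm / 2 = 34 mm = 3.4 cm
RCF_original = 1.118 × 10⁻⁵ × 3.4 × (38880)² = 1.118 × 10⁻⁵ × 3.4 × 1,511,654,400 ≈ 57,461 × g
Your rotor: r = 58 mm = 5.8 cm
57,461 = 1.118 × 10⁻⁵ × 5.8 × N²
N² = 57,461 / (6.4844 × 10⁻⁵) = 886,142,126
N ≈ √886,142,126 ≈ 29,768.1

≈ 29800 RPM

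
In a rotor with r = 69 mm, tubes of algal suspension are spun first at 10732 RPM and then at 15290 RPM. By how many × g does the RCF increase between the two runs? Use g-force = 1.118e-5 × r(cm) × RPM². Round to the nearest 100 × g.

9100 × g

r = 69 mm = 6.9 cm
RCF₁ = 1.118 × 10⁻⁵ × 6.9 × (10732)² = 1.118 × 10⁻⁵ × 6.9 × 115,175,824 ≈ 8,884.9 × g
RCF₂ = 1.118 × 10⁻⁵ × 6.9 × (15290)² = 1.118 × 10⁻⁵ × 6.9 × 233,784,100 ≈ 18,034.6 × g
Increase = 18,034.6 − 8,884.9 = 9,149.7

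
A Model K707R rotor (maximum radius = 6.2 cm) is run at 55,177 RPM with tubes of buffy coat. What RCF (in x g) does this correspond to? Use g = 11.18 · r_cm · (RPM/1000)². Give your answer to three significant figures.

RCF ≈ 211000 x g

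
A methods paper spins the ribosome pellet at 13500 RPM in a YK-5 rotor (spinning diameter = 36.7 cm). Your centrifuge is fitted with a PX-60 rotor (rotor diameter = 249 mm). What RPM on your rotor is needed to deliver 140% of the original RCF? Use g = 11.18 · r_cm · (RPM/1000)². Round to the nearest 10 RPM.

19390 RPM

Original rotor: r = 36.7 / 2 = 18.35 cm
RCF = 11.18 × r × (N/1000)²
RCF_original = 11.18 × 18.35 × (13.5)² = 11.18 × 18.35 × 182.25 ≈ 37,389.1 × g
Target RCF = 1.4 × 37,389.1 ≈ 52,344.7 × g
Your rotor: r = 249 mm / 2 = 124.5 mm = 12.45 cm
52,344.7 = 11.18 × 12.45 × (N/1000)²
(N/1000)² = 52,344.7 / 139.191 = 376.0638
N = 1000 × √376.0638 ≈ 19,392.4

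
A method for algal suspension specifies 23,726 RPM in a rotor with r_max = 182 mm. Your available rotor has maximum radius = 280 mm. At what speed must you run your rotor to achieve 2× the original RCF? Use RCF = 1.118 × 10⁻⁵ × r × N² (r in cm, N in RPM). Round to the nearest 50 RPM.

Original rotor: r = 182 mm = 18.2 cm
RCF = 1.118 × 10⁻⁵ × r × N²
RCF_original = 1.118 × 10⁻⁵ × 18.2 × (23726)² = 1.118 × 10⁻⁵ × 18.2 × 562,923,076 ≈ 114,541.3 × g
Target RCF = 2 × 114,541.3 ≈ 229,082.6 × g
Your rotor: r = 280 mm = 28.0 cm
229,082.6 = 1.118 × 10⁻⁵ × 28 × N²
N² = 229,082.6 / (31.304 × 10⁻⁵) = 731,799,770
N ≈ √731,799,770 ≈ 27,051.8

27050 RPM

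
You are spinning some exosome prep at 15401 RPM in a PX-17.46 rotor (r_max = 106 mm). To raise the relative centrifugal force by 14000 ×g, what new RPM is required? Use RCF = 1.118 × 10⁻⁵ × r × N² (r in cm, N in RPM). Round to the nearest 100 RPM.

r = 106 mm = 10.6 cm
Current RCF = 1.118 × 10⁻⁵ × 10.6 × (15401)² = 1.118 × 10⁻⁵ × 10.6 × 237,190,801 ≈ 28,109 × g
Target RCF = 28,109 + 14,000 = 42,109 × g
N² = 42,109 / (11.8508 × 10⁻⁵) = 355,326,223
N ≈ √355,326,223 ≈ 18,850.1

≈ 18900 RPM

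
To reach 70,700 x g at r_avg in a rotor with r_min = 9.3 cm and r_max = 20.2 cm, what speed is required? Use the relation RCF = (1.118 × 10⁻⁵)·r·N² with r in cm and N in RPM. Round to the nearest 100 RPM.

≈ 20700 RPM

r_avg = (9.3 + 20.2) / 2 = 14.75 cm
70,700 = 1.118 × 10⁻⁵ × 14.75 × N²
N² = 70,700 / (16.4905 × 10⁻⁵) = 428,731,694
N ≈ √428,731,694 ≈ 20,705.8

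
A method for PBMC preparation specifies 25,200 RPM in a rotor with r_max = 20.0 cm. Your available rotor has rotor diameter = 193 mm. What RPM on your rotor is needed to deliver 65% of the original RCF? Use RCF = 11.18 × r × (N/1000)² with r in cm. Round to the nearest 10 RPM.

≈ 29250 RPM

RCF_original = 11.18 × 20 × (25.2)² = 11.18 × 20 × 635.04 ≈ 141,994.9 × g
Target RCF = 0.65 × 141,994.9 ≈ 92,296.7 × g
Your rotor: r = 193 mm / 2 = 96.5 mm = 9.65 cm
92,296.7 = 11.18 × 9.65 × (N/1000)²
(N/1000)² = 92,296.7 / 107.887 = 855.4942
N = 1000 × √855.4942 ≈ 29,248.8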